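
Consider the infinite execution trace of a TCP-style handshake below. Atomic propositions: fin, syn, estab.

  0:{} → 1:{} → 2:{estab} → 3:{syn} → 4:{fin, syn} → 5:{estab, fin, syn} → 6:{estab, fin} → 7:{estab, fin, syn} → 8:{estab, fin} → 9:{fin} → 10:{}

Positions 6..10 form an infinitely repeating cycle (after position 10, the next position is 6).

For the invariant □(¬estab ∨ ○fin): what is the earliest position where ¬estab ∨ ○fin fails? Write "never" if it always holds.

2

Check ¬estab ∨ ○fin at each position in order: 0 ✓, 1 ✓.
At position 2 the labels are {estab} and the next position 3 has {syn}, so ¬estab ∨ ○fin is false there. This is the first violation.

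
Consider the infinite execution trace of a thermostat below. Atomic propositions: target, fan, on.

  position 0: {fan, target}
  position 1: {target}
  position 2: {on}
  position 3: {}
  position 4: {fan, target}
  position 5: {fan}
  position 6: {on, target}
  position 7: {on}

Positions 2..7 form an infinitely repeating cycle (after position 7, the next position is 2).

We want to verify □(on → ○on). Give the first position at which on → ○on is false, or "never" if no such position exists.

2

Check on → ○on at each position in order: 0 ✓, 1 ✓.
At position 2 the labels are {on} and the next position 3 has {}, so on → ○on is false there. This is the first violation.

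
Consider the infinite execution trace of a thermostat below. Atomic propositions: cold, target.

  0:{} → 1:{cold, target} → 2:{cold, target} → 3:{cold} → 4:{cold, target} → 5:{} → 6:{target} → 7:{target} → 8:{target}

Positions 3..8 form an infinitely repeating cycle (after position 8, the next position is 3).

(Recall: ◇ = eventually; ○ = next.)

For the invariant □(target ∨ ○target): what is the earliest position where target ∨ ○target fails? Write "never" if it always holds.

target ∨ ○target holds at every position 0..8, and those are all the positions the trace ever visits, so the invariant □(target ∨ ○target) is never violated.

never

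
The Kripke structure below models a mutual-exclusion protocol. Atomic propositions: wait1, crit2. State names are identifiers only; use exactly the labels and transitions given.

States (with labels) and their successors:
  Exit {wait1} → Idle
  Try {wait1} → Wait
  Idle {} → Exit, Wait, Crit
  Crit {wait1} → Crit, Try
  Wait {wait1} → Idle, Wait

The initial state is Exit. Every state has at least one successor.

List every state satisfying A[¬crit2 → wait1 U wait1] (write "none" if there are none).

States satisfying ¬crit2 → wait1: {Exit, Try, Crit, Wait}.
States satisfying wait1: {Exit, Try, Crit, Wait}.
States satisfying A[¬crit2 → wait1 U wait1]: {Exit, Try, Crit, Wait}.

{Exit, Try, Crit, Wait}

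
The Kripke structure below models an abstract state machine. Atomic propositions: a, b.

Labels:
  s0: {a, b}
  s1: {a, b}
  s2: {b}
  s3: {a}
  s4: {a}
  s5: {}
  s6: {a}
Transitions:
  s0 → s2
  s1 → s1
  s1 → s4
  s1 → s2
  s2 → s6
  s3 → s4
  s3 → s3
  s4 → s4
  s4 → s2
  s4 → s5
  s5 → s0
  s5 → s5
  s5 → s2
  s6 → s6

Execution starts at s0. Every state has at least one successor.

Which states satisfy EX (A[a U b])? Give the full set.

States satisfying A[a U b]: {s0, s1, s2}.
States satisfying EX (A[a U b]): {s0, s1, s4, s5}.

{s0, s1, s4, s5}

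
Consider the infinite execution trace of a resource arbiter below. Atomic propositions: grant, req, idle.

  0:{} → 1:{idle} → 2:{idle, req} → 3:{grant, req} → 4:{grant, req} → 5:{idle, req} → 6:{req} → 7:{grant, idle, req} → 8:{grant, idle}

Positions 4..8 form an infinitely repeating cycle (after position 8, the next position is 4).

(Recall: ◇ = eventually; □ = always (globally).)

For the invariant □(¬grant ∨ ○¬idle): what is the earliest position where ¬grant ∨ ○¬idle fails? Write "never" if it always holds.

Check ¬grant ∨ ○¬idle at each position in order: 0 ✓, 1 ✓, 2 ✓, 3 ✓.
At position 4 the labels are {grant, req} and the next position 5 has {idle, req}, so ¬grant ∨ ○¬idle is false there. This is the first violation.

4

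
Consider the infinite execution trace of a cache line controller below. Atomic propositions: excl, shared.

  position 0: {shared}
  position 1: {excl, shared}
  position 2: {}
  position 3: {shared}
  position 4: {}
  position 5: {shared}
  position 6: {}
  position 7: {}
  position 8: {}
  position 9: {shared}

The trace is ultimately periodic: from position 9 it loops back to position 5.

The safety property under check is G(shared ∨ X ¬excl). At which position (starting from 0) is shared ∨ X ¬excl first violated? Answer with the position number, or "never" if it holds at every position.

never

shared ∨ X ¬excl holds at every position 0..9, and those are all the positions the trace ever visits, so the invariant G(shared ∨ X ¬excl) is never violated.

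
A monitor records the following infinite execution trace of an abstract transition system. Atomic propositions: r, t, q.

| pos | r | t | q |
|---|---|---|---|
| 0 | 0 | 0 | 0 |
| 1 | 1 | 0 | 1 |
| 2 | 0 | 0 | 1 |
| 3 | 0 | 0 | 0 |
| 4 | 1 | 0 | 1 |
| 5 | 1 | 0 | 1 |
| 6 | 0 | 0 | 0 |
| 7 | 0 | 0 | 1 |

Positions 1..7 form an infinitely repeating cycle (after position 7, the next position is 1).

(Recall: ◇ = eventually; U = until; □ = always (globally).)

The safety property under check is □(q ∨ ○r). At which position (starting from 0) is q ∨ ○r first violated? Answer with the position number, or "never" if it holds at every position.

Check q ∨ ○r at each position in order: 0 ✓, 1 ✓, 2 ✓, 3 ✓, 4 ✓, 5 ✓.
At position 6 the labels are {} and the next position 7 has {q}, so q ∨ ○r is false there. This is the first violation.

6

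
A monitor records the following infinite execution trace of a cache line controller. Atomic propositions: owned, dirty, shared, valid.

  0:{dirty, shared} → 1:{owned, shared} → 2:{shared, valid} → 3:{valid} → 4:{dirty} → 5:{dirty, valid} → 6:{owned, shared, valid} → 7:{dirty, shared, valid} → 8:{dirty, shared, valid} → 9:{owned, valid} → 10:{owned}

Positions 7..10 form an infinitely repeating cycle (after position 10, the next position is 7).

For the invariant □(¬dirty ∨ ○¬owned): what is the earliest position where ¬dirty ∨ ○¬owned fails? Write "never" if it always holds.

At position 0 the labels are {dirty, shared} and the next position 1 has {owned, shared}, so ¬dirty ∨ ○¬owned is false there. This is the first violation.

0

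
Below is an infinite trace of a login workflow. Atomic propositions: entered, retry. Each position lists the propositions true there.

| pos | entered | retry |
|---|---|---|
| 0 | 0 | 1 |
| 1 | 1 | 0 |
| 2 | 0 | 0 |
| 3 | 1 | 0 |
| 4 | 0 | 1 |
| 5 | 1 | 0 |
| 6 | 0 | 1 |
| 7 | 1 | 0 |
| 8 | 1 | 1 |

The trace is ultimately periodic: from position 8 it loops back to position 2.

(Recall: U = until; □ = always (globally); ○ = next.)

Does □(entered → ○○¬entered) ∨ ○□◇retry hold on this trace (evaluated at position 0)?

Holds

entered → ○○¬entered must hold at every position from 0 onward. It fails at position 1, so □(entered → ○○¬entered) is false.
Positions where entered holds: 1, 3, 5, 7, 8.
Check ○○¬entered at each: 1→fails, 3→fails, 5→fails, 7→ok, 8→fails.
The position after 0 is 1; □◇retry is true there.
At position 0: □(entered → ○○¬entered) is false; ○□◇retry is true; so □(entered → ○○¬entered) ∨ ○□◇retry is true.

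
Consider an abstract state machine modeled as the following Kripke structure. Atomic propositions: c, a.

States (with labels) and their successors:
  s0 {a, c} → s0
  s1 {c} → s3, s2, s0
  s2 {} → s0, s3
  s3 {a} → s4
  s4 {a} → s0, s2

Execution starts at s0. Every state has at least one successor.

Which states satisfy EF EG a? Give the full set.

States satisfying EG a: {s0, s3, s4}.
States satisfying EF EG a: {s0, s1, s2, s3, s4}.

{s0, s1, s2, s3, s4}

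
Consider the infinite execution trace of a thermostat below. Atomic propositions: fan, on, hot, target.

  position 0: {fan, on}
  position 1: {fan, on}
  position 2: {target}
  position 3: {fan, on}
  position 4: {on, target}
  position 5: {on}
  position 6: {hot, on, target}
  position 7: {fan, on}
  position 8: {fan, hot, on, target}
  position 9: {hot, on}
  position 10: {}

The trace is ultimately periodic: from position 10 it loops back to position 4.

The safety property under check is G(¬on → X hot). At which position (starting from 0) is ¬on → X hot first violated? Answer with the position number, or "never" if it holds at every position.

Check ¬on → X hot at each position in order: 0 ✓, 1 ✓.
At position 2 the labels are {target} and the next position 3 has {fan, on}, so ¬on → X hot is false there. This is the first violation.

2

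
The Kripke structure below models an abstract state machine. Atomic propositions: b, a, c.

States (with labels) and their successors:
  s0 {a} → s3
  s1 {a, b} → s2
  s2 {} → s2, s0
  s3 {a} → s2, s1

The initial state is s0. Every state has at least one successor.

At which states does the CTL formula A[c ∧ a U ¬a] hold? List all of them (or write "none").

States satisfying c ∧ a: ∅.
States satisfying ¬a: {s2}.
States satisfying A[c ∧ a U ¬a]: {s2}.

{s2}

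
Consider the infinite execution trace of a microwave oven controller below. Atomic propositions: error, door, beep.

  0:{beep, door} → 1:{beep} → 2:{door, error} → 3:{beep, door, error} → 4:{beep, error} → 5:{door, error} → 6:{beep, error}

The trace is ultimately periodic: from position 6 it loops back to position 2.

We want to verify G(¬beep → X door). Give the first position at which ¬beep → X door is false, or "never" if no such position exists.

5

Check ¬beep → X door at each position in order: 0 ✓, 1 ✓, 2 ✓, 3 ✓, 4 ✓.
At position 5 the labels are {door, error} and the next position 6 has {beep, error}, so ¬beep → X door is false there. This is the first violation.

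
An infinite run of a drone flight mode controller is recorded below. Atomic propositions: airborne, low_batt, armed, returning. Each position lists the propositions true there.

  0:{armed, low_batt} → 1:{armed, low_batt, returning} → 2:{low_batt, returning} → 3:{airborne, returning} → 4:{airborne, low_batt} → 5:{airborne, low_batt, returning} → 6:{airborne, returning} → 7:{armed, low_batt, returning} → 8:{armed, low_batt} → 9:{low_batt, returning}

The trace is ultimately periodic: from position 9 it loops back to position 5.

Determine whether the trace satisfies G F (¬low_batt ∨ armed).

F (¬low_batt ∨ armed) holds at every position 0..9, and those are all positions ever visited, so G F (¬low_batt ∨ armed) holds.

Yes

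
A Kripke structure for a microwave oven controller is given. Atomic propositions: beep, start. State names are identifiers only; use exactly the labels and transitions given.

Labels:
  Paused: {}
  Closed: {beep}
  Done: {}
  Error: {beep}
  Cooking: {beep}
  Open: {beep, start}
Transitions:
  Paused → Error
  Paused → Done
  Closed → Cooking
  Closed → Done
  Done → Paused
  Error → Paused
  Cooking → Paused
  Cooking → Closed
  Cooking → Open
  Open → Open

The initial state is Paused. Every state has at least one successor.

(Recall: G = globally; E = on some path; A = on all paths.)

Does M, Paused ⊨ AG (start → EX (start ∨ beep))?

States satisfying start → EX (start ∨ beep): {Paused, Closed, Done, Error, Cooking, Open}.
States satisfying AG (start → EX (start ∨ beep)): {Paused, Closed, Done, Error, Cooking, Open}.
Every state reachable from Paused satisfies start → EX (start ∨ beep).
Paused ∈ Sat(AG (start → EX (start ∨ beep))).

Satisfied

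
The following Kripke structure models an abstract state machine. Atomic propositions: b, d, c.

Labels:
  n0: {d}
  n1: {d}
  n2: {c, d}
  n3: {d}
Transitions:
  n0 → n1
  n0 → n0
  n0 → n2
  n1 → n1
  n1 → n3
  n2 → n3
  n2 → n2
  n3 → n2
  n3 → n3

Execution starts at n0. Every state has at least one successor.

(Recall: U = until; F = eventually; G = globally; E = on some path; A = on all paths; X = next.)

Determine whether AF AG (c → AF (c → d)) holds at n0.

Yes

States satisfying AG (c → AF (c → d)): {n0, n1, n2, n3}.
States satisfying AF AG (c → AF (c → d)): {n0, n1, n2, n3}.
n0 ∈ Sat(AF AG (c → AF (c → d))).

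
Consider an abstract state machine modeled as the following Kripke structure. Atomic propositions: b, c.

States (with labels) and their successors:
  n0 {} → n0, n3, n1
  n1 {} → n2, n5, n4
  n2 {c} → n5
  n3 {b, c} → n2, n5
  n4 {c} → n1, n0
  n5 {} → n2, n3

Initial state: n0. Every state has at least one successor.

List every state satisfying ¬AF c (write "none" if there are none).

States satisfying c: {n2, n3, n4}.
States satisfying AF c: {n1, n2, n3, n4, n5}.
States satisfying ¬AF c: {n0}.

{n0}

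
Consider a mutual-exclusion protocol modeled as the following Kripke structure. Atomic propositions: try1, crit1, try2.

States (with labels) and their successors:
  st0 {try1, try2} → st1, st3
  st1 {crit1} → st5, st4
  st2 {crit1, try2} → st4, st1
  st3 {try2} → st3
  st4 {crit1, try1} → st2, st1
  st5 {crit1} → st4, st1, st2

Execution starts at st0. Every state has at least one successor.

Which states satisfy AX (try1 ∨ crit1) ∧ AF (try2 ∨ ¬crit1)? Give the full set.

States satisfying try1 ∨ crit1: {st0, st1, st2, st4, st5}.
States satisfying AX (try1 ∨ crit1): {st1, st2, st4, st5}.
States satisfying try2 ∨ ¬crit1: {st0, st2, st3}.
States satisfying AF (try2 ∨ ¬crit1): {st0, st2, st3}.
States satisfying AX (try1 ∨ crit1) ∧ AF (try2 ∨ ¬crit1): {st2}.

{st2}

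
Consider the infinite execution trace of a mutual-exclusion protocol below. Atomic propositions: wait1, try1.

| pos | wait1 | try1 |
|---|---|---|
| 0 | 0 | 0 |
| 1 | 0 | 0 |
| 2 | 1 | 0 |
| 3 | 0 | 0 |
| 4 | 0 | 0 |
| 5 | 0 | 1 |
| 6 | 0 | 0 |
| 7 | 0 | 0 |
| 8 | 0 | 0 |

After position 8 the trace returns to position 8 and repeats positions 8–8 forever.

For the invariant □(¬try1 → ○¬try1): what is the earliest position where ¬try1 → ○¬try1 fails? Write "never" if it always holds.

Check ¬try1 → ○¬try1 at each position in order: 0 ✓, 1 ✓, 2 ✓, 3 ✓.
At position 4 the labels are {} and the next position 5 has {try1}, so ¬try1 → ○¬try1 is false there. This is the first violation.

4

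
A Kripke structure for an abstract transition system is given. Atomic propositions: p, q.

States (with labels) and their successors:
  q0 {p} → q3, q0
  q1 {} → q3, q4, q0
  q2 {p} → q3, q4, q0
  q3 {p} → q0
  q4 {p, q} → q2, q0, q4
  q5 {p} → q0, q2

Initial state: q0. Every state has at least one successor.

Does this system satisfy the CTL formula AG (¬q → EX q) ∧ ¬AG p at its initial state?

No

States satisfying ¬q → EX q: {q1, q2, q4}.
States satisfying AG (¬q → EX q): ∅.
States satisfying p: {q0, q2, q3, q4, q5}.
States satisfying AG p: {q0, q2, q3, q4, q5}.
States satisfying ¬AG p: {q1}.
States satisfying AG (¬q → EX q) ∧ ¬AG p: ∅.
q0 ∉ Sat(AG (¬q → EX q) ∧ ¬AG p).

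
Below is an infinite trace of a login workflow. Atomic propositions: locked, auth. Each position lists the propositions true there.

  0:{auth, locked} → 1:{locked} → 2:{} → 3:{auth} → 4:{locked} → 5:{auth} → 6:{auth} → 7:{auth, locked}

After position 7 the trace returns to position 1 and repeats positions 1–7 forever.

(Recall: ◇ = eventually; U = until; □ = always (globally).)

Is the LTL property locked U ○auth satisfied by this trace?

Walking from position 0: ○auth first holds at position 2, and locked holds at every earlier position along the way, so locked U ○auth holds.

Holds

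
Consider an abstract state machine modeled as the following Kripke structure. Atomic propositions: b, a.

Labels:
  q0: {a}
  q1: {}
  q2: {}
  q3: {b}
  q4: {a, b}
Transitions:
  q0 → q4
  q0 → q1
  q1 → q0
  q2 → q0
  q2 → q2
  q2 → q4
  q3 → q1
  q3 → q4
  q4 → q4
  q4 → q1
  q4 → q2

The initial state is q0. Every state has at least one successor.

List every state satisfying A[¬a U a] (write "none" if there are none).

{q0, q1, q3, q4}

States satisfying ¬a: {q1, q2, q3}.
States satisfying a: {q0, q4}.
States satisfying A[¬a U a]: {q0, q1, q3, q4}.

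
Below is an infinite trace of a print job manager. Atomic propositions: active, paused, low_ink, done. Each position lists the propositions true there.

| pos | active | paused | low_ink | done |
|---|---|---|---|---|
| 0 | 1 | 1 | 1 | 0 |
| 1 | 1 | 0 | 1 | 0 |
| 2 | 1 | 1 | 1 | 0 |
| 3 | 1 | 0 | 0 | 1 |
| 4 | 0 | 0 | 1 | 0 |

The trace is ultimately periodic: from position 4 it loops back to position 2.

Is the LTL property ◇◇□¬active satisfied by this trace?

Violated

◇□¬active is false at every position 0..4, so it never becomes true and ◇◇□¬active fails.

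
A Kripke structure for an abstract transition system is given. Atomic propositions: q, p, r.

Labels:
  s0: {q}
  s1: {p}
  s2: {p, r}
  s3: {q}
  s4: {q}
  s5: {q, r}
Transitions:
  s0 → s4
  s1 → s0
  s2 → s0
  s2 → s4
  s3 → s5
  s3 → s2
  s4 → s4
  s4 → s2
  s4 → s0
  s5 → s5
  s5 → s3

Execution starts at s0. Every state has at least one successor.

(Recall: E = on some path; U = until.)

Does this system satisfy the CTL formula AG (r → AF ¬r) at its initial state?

Holds

States satisfying r → AF ¬r: {s0, s1, s2, s3, s4}.
States satisfying AG (r → AF ¬r): {s0, s1, s2, s4}.
Every state reachable from s0 satisfies r → AF ¬r.
s0 ∈ Sat(AG (r → AF ¬r)).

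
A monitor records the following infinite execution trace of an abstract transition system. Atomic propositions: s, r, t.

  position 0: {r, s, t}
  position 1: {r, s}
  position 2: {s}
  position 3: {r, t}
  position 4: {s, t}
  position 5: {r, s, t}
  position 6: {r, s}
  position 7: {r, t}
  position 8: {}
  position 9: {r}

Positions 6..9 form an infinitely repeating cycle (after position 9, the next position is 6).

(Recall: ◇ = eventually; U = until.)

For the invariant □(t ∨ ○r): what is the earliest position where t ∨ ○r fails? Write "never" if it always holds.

1

Check t ∨ ○r at each position in order: 0 ✓.
At position 1 the labels are {r, s} and the next position 2 has {s}, so t ∨ ○r is false there. This is the first violation.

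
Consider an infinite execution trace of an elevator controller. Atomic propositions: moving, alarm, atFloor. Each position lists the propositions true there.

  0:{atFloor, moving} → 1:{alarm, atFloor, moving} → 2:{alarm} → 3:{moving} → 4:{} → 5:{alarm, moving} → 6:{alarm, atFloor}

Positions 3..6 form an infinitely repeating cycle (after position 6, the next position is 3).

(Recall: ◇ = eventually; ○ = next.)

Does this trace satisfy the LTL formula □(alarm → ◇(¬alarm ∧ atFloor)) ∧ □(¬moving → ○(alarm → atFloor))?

No

alarm → ◇(¬alarm ∧ atFloor) must hold at every position from 0 onward. It fails at position 1, so □(alarm → ◇(¬alarm ∧ atFloor)) is false.
Positions where alarm holds: 1, 2, 5, 6.
Check ◇(¬alarm ∧ atFloor) at each: 1→fails, 2→fails, 5→fails, 6→fails.
¬moving → ○(alarm → atFloor) must hold at every position from 0 onward. It fails at position 4, so □(¬moving → ○(alarm → atFloor)) is false.
Positions where ¬moving holds: 2, 4, 6.
Check ○(alarm → atFloor) at each: 2→ok, 4→fails, 6→ok.
At position 0: □(alarm → ◇(¬alarm ∧ atFloor)) is false; □(¬moving → ○(alarm → atFloor)) is false; so □(alarm → ◇(¬alarm ∧ atFloor)) ∧ □(¬moving → ○(alarm → atFloor)) is false.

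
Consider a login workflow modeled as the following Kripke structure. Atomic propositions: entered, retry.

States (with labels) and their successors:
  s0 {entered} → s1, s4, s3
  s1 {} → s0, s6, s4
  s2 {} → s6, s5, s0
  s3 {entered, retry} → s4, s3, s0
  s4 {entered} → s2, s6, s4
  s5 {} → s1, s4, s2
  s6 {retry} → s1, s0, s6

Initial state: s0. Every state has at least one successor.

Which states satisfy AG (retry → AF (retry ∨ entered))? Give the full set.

States satisfying retry → AF (retry ∨ entered): {s0, s1, s2, s3, s4, s5, s6}.
States satisfying AG (retry → AF (retry ∨ entered)): {s0, s1, s2, s3, s4, s5, s6}.

{s0, s1, s2, s3, s4, s5, s6}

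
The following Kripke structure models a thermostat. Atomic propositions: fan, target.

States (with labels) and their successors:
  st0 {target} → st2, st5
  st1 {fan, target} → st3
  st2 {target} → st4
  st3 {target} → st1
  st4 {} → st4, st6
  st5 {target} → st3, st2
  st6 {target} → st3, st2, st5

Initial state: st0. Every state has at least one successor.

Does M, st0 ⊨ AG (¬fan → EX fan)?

Does not hold

States satisfying ¬fan → EX fan: {st1, st3}.
States satisfying AG (¬fan → EX fan): {st1, st3}.
st0 is reachable from st0 and violates ¬fan → EX fan, so AG fails at st0.
st0 ∉ Sat(AG (¬fan → EX fan)).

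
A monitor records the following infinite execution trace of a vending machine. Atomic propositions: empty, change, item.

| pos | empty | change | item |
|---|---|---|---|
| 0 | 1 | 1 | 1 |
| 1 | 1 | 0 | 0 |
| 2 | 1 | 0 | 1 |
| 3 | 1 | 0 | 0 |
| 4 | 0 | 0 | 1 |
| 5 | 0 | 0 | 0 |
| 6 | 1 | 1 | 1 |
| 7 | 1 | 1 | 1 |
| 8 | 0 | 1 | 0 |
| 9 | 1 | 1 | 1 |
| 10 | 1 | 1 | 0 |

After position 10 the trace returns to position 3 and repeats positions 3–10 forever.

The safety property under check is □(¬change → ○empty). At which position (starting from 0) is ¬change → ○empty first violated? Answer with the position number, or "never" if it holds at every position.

3

Check ¬change → ○empty at each position in order: 0 ✓, 1 ✓, 2 ✓.
At position 3 the labels are {empty} and the next position 4 has {item}, so ¬change → ○empty is false there. This is the first violation.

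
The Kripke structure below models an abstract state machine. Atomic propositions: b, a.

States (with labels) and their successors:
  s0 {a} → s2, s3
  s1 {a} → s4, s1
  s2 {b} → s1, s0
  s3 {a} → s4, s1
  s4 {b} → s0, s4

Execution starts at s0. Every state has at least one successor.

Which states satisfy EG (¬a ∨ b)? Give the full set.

{s4}

States satisfying ¬a ∨ b: {s2, s4}.
States satisfying EG (¬a ∨ b): {s4}.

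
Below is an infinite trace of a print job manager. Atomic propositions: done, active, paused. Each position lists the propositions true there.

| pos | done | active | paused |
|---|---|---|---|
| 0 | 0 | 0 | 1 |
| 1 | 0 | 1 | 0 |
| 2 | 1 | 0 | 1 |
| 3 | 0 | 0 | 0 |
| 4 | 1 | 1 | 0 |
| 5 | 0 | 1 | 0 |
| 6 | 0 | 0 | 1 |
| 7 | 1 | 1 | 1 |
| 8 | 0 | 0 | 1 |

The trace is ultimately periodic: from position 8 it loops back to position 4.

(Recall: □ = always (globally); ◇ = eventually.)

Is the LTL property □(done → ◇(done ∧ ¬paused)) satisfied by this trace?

Holds

done → ◇(done ∧ ¬paused) holds at every position 0..8, and those are all positions ever visited, so □(done → ◇(done ∧ ¬paused)) holds.
Positions where done holds: 2, 4, 7.
Check ◇(done ∧ ¬paused) at each: 2→ok, 4→ok, 7→ok.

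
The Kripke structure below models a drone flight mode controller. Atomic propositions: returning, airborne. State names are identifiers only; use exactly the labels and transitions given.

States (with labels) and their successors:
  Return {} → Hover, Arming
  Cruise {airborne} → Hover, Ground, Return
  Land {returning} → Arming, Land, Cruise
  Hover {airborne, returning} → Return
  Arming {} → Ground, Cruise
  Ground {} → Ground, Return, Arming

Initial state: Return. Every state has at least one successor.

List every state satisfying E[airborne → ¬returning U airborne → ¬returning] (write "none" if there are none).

{Return, Cruise, Land, Arming, Ground}

States satisfying airborne → ¬returning: {Return, Cruise, Land, Arming, Ground}.
States satisfying E[airborne → ¬returning U airborne → ¬returning]: {Return, Cruise, Land, Arming, Ground}.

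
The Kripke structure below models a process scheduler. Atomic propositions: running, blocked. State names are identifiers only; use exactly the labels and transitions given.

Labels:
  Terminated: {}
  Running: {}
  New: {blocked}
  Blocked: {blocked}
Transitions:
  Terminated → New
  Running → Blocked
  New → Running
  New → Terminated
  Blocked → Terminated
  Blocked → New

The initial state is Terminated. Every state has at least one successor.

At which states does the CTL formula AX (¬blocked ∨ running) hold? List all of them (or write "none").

{New}

States satisfying ¬blocked ∨ running: {Terminated, Running}.
States satisfying AX (¬blocked ∨ running): {New}.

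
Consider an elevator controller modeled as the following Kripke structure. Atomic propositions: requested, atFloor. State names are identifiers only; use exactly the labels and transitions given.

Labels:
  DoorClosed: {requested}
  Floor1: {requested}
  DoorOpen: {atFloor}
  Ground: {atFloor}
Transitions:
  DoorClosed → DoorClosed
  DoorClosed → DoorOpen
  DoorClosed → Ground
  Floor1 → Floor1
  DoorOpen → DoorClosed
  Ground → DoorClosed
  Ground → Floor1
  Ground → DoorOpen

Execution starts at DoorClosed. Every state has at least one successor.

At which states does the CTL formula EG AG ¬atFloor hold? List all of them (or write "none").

States satisfying AG ¬atFloor: {Floor1}.
States satisfying EG AG ¬atFloor: {Floor1}.

{Floor1}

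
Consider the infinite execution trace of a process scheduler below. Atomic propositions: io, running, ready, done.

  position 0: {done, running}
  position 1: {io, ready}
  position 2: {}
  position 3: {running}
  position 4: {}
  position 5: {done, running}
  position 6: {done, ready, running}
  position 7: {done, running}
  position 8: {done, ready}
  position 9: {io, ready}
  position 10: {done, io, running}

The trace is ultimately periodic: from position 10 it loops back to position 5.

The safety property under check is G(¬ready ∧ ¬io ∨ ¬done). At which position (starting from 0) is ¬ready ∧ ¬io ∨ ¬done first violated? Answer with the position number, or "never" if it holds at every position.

6

Check ¬ready ∧ ¬io ∨ ¬done at each position in order: 0 ✓, 1 ✓, 2 ✓, 3 ✓, 4 ✓, 5 ✓.
At position 6 the labels are {done, ready, running}, so ¬ready ∧ ¬io ∨ ¬done is false there. This is the first violation.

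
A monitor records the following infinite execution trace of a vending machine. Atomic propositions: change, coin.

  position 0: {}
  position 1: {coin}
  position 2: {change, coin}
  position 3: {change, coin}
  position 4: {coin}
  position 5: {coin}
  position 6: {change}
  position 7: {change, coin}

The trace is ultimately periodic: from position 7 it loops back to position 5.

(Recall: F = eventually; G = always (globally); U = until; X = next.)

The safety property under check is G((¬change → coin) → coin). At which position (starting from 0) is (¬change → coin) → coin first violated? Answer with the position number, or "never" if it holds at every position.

6

Check (¬change → coin) → coin at each position in order: 0 ✓, 1 ✓, 2 ✓, 3 ✓, 4 ✓, 5 ✓.
At position 6 the labels are {change}, so (¬change → coin) → coin is false there. This is the first violation.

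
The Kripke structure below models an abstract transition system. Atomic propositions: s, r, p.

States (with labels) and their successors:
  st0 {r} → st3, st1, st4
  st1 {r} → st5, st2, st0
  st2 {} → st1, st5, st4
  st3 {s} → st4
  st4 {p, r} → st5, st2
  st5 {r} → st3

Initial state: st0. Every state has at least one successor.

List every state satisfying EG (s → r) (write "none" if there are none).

States satisfying s → r: {st0, st1, st2, st4, st5}.
States satisfying EG (s → r): {st0, st1, st2, st4}.

{st0, st1, st2, st4}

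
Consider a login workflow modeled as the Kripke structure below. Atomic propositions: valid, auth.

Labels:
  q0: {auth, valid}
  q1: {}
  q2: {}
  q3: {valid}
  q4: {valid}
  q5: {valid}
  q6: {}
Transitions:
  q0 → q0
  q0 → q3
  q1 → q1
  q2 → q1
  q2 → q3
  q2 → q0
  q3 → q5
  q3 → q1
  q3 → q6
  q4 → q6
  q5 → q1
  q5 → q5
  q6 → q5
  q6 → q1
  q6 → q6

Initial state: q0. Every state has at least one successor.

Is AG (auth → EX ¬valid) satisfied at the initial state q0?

No

States satisfying auth → EX ¬valid: {q1, q2, q3, q4, q5, q6}.
States satisfying AG (auth → EX ¬valid): {q1, q3, q4, q5, q6}.
q0 is reachable from q0 and violates auth → EX ¬valid, so AG fails at q0.
q0 ∉ Sat(AG (auth → EX ¬valid)).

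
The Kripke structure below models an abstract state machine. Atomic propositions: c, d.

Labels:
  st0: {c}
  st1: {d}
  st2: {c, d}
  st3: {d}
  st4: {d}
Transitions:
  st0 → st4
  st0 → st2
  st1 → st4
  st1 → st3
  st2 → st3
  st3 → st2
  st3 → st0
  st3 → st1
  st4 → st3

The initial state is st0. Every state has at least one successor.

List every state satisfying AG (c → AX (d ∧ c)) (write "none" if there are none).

States satisfying c → AX (d ∧ c): {st1, st3, st4}.
States satisfying AG (c → AX (d ∧ c)): ∅.

none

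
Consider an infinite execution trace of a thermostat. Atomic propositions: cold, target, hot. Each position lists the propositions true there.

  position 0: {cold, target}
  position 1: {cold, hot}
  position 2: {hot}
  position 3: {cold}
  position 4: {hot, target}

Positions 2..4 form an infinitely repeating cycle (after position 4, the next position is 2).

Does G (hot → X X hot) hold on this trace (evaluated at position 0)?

No

hot → X X hot must hold at every position from 0 onward. It fails at position 1, so G (hot → X X hot) is false.
Positions where hot holds: 1, 2, 4.
Check X X hot at each: 1→fails, 2→ok, 4→fails.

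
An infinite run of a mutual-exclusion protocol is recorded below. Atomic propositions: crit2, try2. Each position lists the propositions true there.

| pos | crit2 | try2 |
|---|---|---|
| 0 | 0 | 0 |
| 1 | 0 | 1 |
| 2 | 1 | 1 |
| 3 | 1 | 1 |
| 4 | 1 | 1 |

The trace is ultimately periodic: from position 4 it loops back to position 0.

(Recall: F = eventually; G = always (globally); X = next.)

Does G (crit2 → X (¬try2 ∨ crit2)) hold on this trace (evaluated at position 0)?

crit2 → X (¬try2 ∨ crit2) holds at every position 0..4, and those are all positions ever visited, so G (crit2 → X (¬try2 ∨ crit2)) holds.
Positions where crit2 holds: 2, 3, 4.
Check X (¬try2 ∨ crit2) at each: 2→ok, 3→ok, 4→ok.

Yes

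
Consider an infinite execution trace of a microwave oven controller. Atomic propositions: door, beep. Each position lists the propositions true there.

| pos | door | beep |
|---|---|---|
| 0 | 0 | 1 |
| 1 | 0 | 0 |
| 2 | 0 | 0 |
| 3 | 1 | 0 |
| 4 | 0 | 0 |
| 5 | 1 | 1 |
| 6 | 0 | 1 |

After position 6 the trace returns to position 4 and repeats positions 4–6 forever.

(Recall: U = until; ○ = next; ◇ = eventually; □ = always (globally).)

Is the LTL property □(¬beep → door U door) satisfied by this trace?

¬beep → door U door must hold at every position from 0 onward. It fails at position 1, so □(¬beep → door U door) is false.
Positions where ¬beep holds: 1, 2, 3, 4.
Check door U door at each: 1→fails, 2→fails, 3→ok, 4→fails.

Does not hold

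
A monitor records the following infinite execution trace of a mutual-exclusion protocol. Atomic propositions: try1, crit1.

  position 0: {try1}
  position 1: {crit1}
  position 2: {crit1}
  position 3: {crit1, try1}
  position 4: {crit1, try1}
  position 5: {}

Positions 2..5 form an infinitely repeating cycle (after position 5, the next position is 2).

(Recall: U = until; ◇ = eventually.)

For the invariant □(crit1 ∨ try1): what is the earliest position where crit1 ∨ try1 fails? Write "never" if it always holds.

5

Check crit1 ∨ try1 at each position in order: 0 ✓, 1 ✓, 2 ✓, 3 ✓, 4 ✓.
At position 5 the labels are {}, so crit1 ∨ try1 is false there. This is the first violation.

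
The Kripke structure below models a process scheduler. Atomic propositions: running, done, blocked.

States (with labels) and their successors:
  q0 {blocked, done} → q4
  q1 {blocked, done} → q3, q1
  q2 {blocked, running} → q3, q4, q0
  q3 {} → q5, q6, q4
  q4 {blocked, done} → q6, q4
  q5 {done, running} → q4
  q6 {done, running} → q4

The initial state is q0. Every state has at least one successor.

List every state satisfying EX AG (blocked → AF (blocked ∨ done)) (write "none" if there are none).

States satisfying AG (blocked → AF (blocked ∨ done)): {q0, q1, q2, q3, q4, q5, q6}.
States satisfying EX AG (blocked → AF (blocked ∨ done)): {q0, q1, q2, q3, q4, q5, q6}.

{q0, q1, q2, q3, q4, q5, q6}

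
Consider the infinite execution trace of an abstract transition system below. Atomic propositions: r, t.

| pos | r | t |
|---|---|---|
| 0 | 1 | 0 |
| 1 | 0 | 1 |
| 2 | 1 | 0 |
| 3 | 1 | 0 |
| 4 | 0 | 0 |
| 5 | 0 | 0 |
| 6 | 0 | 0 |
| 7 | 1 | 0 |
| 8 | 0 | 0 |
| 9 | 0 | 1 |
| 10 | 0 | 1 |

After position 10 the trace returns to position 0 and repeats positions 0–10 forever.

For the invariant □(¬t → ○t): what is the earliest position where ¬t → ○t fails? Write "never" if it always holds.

2

Check ¬t → ○t at each position in order: 0 ✓, 1 ✓.
At position 2 the labels are {r} and the next position 3 has {r}, so ¬t → ○t is false there. This is the first violation.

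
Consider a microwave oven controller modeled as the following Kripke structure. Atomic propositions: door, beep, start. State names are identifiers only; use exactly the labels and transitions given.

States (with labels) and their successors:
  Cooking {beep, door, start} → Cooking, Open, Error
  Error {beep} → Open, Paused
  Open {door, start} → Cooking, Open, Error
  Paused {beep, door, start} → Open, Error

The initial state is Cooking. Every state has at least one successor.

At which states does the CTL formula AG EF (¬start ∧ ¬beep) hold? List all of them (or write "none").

none

States satisfying EF (¬start ∧ ¬beep): ∅.
States satisfying AG EF (¬start ∧ ¬beep): ∅.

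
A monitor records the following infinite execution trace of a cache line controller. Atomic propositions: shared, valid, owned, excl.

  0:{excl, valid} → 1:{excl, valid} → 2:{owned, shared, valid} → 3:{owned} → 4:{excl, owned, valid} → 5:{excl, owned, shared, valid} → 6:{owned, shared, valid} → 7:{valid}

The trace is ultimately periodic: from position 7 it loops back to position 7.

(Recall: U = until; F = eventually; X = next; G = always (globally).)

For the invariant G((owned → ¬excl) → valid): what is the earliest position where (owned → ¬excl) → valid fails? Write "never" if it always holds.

Check (owned → ¬excl) → valid at each position in order: 0 ✓, 1 ✓, 2 ✓.
At position 3 the labels are {owned}, so (owned → ¬excl) → valid is false there. This is the first violation.

3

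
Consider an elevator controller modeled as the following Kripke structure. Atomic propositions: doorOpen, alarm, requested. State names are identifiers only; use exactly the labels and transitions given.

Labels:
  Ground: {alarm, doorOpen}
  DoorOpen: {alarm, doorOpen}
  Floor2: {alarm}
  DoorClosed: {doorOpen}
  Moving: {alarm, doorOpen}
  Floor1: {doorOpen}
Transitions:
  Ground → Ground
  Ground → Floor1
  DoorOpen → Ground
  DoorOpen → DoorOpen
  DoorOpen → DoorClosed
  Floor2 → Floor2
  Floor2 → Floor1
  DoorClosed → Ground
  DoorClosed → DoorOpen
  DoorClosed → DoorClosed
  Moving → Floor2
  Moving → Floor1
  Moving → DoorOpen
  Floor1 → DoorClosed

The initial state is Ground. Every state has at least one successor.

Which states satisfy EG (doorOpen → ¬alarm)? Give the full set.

{Floor2, DoorClosed, Floor1}

States satisfying doorOpen → ¬alarm: {Floor2, DoorClosed, Floor1}.
States satisfying EG (doorOpen → ¬alarm): {Floor2, DoorClosed, Floor1}.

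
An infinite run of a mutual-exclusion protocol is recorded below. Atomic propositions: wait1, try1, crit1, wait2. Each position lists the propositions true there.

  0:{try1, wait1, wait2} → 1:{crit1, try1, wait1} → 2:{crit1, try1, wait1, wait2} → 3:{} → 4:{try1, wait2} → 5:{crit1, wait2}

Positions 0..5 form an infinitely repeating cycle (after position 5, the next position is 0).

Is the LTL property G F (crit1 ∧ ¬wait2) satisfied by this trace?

Yes

F (crit1 ∧ ¬wait2) holds at every position 0..5, and those are all positions ever visited, so G F (crit1 ∧ ¬wait2) holds.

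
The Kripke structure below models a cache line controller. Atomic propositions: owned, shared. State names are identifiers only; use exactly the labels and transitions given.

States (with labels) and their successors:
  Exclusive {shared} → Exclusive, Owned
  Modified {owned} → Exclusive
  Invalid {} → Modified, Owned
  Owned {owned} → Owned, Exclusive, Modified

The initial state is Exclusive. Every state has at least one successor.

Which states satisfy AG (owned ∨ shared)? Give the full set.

{Exclusive, Modified, Owned}

States satisfying owned ∨ shared: {Exclusive, Modified, Owned}.
States satisfying AG (owned ∨ shared): {Exclusive, Modified, Owned}.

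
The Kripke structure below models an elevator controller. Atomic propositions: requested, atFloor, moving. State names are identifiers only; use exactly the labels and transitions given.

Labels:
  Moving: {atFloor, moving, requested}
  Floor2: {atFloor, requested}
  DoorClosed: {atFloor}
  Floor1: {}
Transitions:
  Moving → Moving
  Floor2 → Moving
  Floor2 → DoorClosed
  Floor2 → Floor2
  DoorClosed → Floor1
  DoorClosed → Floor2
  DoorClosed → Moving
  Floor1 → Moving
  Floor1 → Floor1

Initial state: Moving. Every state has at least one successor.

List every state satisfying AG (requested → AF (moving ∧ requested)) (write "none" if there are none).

States satisfying requested → AF (moving ∧ requested): {Moving, DoorClosed, Floor1}.
States satisfying AG (requested → AF (moving ∧ requested)): {Moving, Floor1}.

{Moving, Floor1}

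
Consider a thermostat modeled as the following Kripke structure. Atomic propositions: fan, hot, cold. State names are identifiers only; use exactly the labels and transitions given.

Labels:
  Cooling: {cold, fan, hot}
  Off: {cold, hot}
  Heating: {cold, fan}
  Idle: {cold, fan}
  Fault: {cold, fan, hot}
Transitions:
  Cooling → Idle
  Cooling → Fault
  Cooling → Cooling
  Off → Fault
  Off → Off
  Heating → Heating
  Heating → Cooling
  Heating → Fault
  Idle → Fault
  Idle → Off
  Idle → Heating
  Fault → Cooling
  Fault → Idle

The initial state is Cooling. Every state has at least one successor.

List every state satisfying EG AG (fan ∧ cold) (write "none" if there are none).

none

States satisfying AG (fan ∧ cold): ∅.
States satisfying EG AG (fan ∧ cold): ∅.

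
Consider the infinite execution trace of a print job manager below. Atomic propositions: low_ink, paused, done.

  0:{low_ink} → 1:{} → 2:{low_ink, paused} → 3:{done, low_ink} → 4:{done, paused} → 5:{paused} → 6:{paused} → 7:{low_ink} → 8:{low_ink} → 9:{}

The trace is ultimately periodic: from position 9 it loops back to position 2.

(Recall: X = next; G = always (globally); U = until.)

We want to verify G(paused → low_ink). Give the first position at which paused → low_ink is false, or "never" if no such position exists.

Check paused → low_ink at each position in order: 0 ✓, 1 ✓, 2 ✓, 3 ✓.
At position 4 the labels are {done, paused}, so paused → low_ink is false there. This is the first violation.

4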